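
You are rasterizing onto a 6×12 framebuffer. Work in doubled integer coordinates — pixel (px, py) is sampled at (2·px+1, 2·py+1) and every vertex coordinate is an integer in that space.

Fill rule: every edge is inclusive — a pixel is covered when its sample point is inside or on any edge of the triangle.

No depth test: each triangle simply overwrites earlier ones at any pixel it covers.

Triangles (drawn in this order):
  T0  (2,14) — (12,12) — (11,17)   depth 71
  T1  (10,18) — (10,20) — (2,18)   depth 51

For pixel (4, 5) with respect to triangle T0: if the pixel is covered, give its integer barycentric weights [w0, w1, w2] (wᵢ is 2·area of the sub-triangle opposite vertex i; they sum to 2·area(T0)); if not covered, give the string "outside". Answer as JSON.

T0:
  2·area = 48
  edge (2, 14)→(12, 12): d=(10,-2) inclusive
  edge (12, 12)→(11, 17): d=(-1,5) inclusive
  edge (11, 17)→(2, 14): d=(-9,-3) inclusive
    (3,6)@(7, 13): e=[0,24,24] → #  [on edge]
    (4,6)@(9, 13): e=[4,14,30] → #
    (5,6)@(11, 13): e=[8,4,36] → #
    (2,7)@(5, 15): e=[16,32,0] → #  [on edge]
    (2,8)@(5, 17): e=[36,30,-18] → ·
    (3,8)@(7, 17): e=[40,20,-12] → ·
    (4,8)@(9, 17): e=[44,10,-6] → ·
    (5,8)@(11, 17): e=[48,0,0] → #  [on edge]
    (5,9)@(11, 19): e=[68,-2,-18] → ·
  covered (8 px):
    · · · · · ·
    · · · · · ·
    · · · · · ·
    · · · · · ·
    · · · · · ·
    · · · · · ·
    · · · # # #
    · · # # # #
    · · · · · #
    · · · · · ·
    · · · · · ·
    · · · · · ·
T1:
  2·area = 16
  edge (10, 18)→(10, 20): d=(0,2) inclusive
  edge (10, 20)→(2, 18): d=(-8,-2) inclusive
  edge (2, 18)→(10, 18): d=(8,0) inclusive
    (3,9)@(7, 19): e=[6,2,8] → #
    (4,9)@(9, 19): e=[2,6,8] → #
    (5,9)@(11, 19): e=[-2,10,8] → ·
    (3,10)@(7, 21): e=[6,-14,24] → ·
    (4,10)@(9, 21): e=[2,-10,24] → ·
  covered (2 px):
    · · · · · ·
    · · · · · ·
    · · · · · ·
    · · · · · ·
    · · · · · ·
    · · · · · ·
    · · · · · ·
    · · · · · ·
    · · · · · ·
    · · · # # ·
    · · · · · ·
    · · · · · ·

Result: "outside"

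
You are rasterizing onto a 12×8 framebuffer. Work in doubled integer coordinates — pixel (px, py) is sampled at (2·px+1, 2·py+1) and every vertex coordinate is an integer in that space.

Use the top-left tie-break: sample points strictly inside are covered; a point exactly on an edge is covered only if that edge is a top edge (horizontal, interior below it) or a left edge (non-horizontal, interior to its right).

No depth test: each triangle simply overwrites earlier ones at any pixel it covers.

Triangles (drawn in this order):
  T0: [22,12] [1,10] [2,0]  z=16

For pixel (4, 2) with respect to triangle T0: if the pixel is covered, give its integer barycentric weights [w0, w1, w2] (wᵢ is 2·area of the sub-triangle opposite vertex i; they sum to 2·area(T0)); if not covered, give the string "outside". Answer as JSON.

T0:
  2·area = 212
  edge (22, 12)→(1, 10): d=(-21,-2) top-left  bias=+0
  edge (1, 10)→(2, 0): d=(1,-10) top-left  bias=+0
  edge (2, 0)→(22, 12): d=(20,12) right/bottom  bias=-1
    (1,0)@(3, 1): e=[193,11,8] → █
    (2,0)@(5, 1): e=[197,31,-16] → ·
    (1,1)@(3, 3): e=[151,13,48] → █
    (2,1)@(5, 3): e=[155,33,24] → █
    (3,1)@(7, 3): e=[159,53,0] → ·  [on edge]
    (1,2)@(3, 5): e=[109,15,88] → █
    (3,2)@(7, 5): e=[117,55,40] → █
    (4,2)@(9, 5): e=[121,75,16] → █
    (5,2)@(11, 5): e=[125,95,-8] → ·
    (1,3)@(3, 7): e=[67,17,128] → █
    (5,3)@(11, 7): e=[83,97,32] → █
    (6,3)@(13, 7): e=[87,117,8] → █
    (8,4)@(17, 9): e=[53,159,0] → ·  [on edge]
  covered (24 px):
    · █ · · · · · · · · · ·
    · █ █ · · · · · · · · ·
    · █ █ █ █ · · · · · · ·
    · █ █ █ █ █ █ · · · · ·
    · █ █ █ █ █ █ █ · · · ·
    · · · · · · █ █ █ █ · ·
    · · · · · · · · · · · ·
    · · · · · · · · · · · ·

Answer: [75,16,121]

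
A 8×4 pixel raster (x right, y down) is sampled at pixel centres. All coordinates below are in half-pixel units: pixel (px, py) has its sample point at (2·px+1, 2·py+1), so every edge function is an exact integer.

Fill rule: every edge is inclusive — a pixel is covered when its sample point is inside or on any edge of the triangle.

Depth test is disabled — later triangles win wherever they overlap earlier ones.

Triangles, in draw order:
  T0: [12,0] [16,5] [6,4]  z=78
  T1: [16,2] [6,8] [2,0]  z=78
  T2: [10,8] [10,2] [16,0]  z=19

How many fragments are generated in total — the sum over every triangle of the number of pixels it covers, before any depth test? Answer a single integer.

T0:
  2·area = 46
  edge (12, 0)→(16, 5): d=(4,5) inclusive
  edge (16, 5)→(6, 4): d=(-10,-1) inclusive
  edge (6, 4)→(12, 0): d=(6,-4) inclusive
    (5,0)@(11, 1): e=[9,35,2] → X
    (6,0)@(13, 1): e=[-1,37,10] → .
    (4,1)@(9, 3): e=[27,13,6] → X
    (6,1)@(13, 3): e=[7,17,22] → X
    (7,1)@(15, 3): e=[-3,19,30] → .
    (4,2)@(9, 5): e=[35,-7,18] → .
    (5,2)@(11, 5): e=[25,-5,26] → .
    (6,2)@(13, 5): e=[15,-3,34] → .
  covered (4 px):
    . . . . . X . .
    . . . . X X X .
    . . . . . . . .
    . . . . . . . .
T1:
  2·area = 104
  edge (16, 2)→(6, 8): d=(-10,6) inclusive
  edge (6, 8)→(2, 0): d=(-4,-8) inclusive
  edge (2, 0)→(16, 2): d=(14,2) inclusive
    (1,0)@(3, 1): e=[88,4,12] → X
    (2,0)@(5, 1): e=[76,20,8] → X
    (3,0)@(7, 1): e=[64,36,4] → X
    (4,0)@(9, 1): e=[52,52,0] → X  [on edge]
    (5,0)@(11, 1): e=[40,68,-4] → .
    (1,1)@(3, 3): e=[68,-4,40] → .
    (2,1)@(5, 3): e=[56,12,36] → X
    (5,1)@(11, 3): e=[20,60,24] → X
    (6,1)@(13, 3): e=[8,76,20] → X
    (7,1)@(15, 3): e=[-4,92,16] → .
    (2,2)@(5, 5): e=[36,4,64] → X
    (5,2)@(11, 5): e=[0,52,52] → X  [on edge]
  covered (14 px):
    . X X X X . . .
    . . X X X X X .
    . . X X X X . .
    . . . X . . . .
T2:
  2·area = 36
  edge (10, 8)→(10, 2): d=(0,-6) inclusive
  edge (10, 2)→(16, 0): d=(6,-2) inclusive
  edge (16, 0)→(10, 8): d=(-6,8) inclusive
    (6,0)@(13, 1): e=[18,0,18] → X  [on edge]
    (7,0)@(15, 1): e=[30,4,2] → X
    (3,1)@(7, 3): e=[-18,0,54] → .  [on edge]
    (5,1)@(11, 3): e=[6,8,22] → X
    (7,1)@(15, 3): e=[30,16,-10] → .
    (0,2)@(1, 5): e=[-54,0,90] → .  [on edge]
    (5,2)@(11, 5): e=[6,20,10] → X
    (6,2)@(13, 5): e=[18,24,-6] → .
    (5,3)@(11, 7): e=[6,32,-2] → .
  covered (5 px):
    . . . . . . X X
    . . . . . X X .
    . . . . . X . .
    . . . . . . . .

Answer: 23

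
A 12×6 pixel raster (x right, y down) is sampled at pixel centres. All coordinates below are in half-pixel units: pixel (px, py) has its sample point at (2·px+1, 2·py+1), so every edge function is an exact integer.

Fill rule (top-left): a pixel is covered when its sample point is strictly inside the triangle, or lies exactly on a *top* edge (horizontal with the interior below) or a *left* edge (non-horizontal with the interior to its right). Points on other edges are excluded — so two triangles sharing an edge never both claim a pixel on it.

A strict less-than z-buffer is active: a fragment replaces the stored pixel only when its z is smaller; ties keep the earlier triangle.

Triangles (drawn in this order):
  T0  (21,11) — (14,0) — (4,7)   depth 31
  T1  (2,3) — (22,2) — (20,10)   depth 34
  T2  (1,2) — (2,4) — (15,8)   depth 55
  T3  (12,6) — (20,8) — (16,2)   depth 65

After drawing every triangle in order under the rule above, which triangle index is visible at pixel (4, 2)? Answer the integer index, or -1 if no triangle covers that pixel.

T0:
  2·area = 159  (B↔C swapped to make it positive)
  edge (21, 11)→(4, 7): d=(-17,-4) top-left  bias=+0
  edge (4, 7)→(14, 0): d=(10,-7) top-left  bias=+0
  edge (14, 0)→(21, 11): d=(7,11) right/bottom  bias=-1
    (6,0)@(13, 1): e=[138,3,18] → #
    (7,0)@(15, 1): e=[146,17,-4] → ·
    (5,1)@(11, 3): e=[96,9,54] → #
    (7,1)@(15, 3): e=[112,37,10] → #
    (8,1)@(17, 3): e=[120,51,-12] → ·
    (3,2)@(7, 5): e=[46,1,112] → #
    (4,2)@(9, 5): e=[54,15,90] → #
    (8,2)@(17, 5): e=[86,71,2] → #
    (9,2)@(19, 5): e=[94,85,-20] → ·
    (2,3)@(5, 7): e=[4,7,148] → #
    (9,3)@(19, 7): e=[60,105,-6] → ·
    (2,4)@(5, 9): e=[-30,27,162] → ·
    (10,5)@(21, 11): e=[0,159,0] → ·  [on edge]
  covered (21 px):
    · · · · · · # · · · · ·
    · · · · · # # # · · · ·
    · · · # # # # # # · · ·
    · · # # # # # # # · · ·
    · · · · · · # # # # · ·
    · · · · · · · · · · · ·
T1:
  2·area = 158
  edge (2, 3)→(22, 2): d=(20,-1) top-left  bias=+0
  edge (22, 2)→(20, 10): d=(-2,8) right/bottom  bias=-1
  edge (20, 10)→(2, 3): d=(-18,-7) top-left  bias=+0
    (1,1)@(3, 3): e=[1,150,7] → #
    (2,1)@(5, 3): e=[3,134,21] → #
    (3,1)@(7, 3): e=[5,118,35] → #
    (4,1)@(9, 3): e=[7,102,49] → #
    (5,1)@(11, 3): e=[9,86,63] → #
    (6,1)@(13, 3): e=[11,70,77] → #
    (7,1)@(15, 3): e=[13,54,91] → #
    (8,1)@(17, 3): e=[15,38,105] → #
    (9,1)@(19, 3): e=[17,22,119] → #
    (10,1)@(21, 3): e=[19,6,133] → #
    (11,1)@(23, 3): e=[21,-10,147] → ·
    (1,2)@(3, 5): e=[41,146,-29] → ·
  covered (22 px):
    · · · · · · · · · · · ·
    · # # # # # # # # # # ·
    · · · · # # # # # # # ·
    · · · · · · # # # # · ·
    · · · · · · · · · # · ·
    · · · · · · · · · · · ·
T2:
  2·area = 22  (B↔C swapped to make it positive)
  edge (1, 2)→(15, 8): d=(14,6) right/bottom  bias=-1
  edge (15, 8)→(2, 4): d=(-13,-4) top-left  bias=+0
  edge (2, 4)→(1, 2): d=(-1,-2) top-left  bias=+0
    (1,1)@(3, 3): e=[2,17,3] → #
    (2,1)@(5, 3): e=[-10,25,7] → ·
    (1,2)@(3, 5): e=[30,-9,1] → ·
    (3,2)@(7, 5): e=[6,7,9] → #
    (4,2)@(9, 5): e=[-6,15,13] → ·
    (3,3)@(7, 7): e=[34,-19,7] → ·
  covered (2 px):
    · · · · · · · · · · · ·
    · # · · · · · · · · · ·
    · · · # · · · · · · · ·
    · · · · · · · · · · · ·
    · · · · · · · · · · · ·
    · · · · · · · · · · · ·
T3:
  2·area = 40  (B↔C swapped to make it positive)
  edge (12, 6)→(16, 2): d=(4,-4) top-left  bias=+0
  edge (16, 2)→(20, 8): d=(4,6) right/bottom  bias=-1
  edge (20, 8)→(12, 6): d=(-8,-2) top-left  bias=+0
    (8,0)@(17, 1): e=[0,-10,50] → ·  [on edge]
    (7,1)@(15, 3): e=[0,10,30] → #  [on edge]
    (8,1)@(17, 3): e=[8,-2,34] → ·
    (6,2)@(13, 5): e=[0,30,10] → #  [on edge]
    (8,2)@(17, 5): e=[16,6,18] → #
    (9,2)@(19, 5): e=[24,-6,22] → ·
    (5,3)@(11, 7): e=[0,50,-10] → ·  [on edge]
    (6,3)@(13, 7): e=[8,38,-6] → ·
    (7,3)@(15, 7): e=[16,26,-2] → ·
    (8,3)@(17, 7): e=[24,14,2] → #
    (9,3)@(19, 7): e=[32,2,6] → #
    (10,3)@(21, 7): e=[40,-10,10] → ·
    (4,4)@(9, 9): e=[0,70,-30] → ·  [on edge]
    (3,5)@(7, 11): e=[0,90,-50] → ·  [on edge]
  covered (6 px):
    · · · · · · · · · · · ·
    · · · · · · · # · · · ·
    · · · · · · # # # · · ·
    · · · · · · · · # # · ·
    · · · · · · · · · · · ·
    · · · · · · · · · · · ·

Z-buffer (winner per pixel, '.' = empty):
  . . . . . . 0 . . . . .
  . 1 1 1 1 0 0 0 1 1 1 .
  . . . 0 0 0 0 0 0 1 1 .
  . . 0 0 0 0 0 0 0 1 . .
  . . . . . . 0 0 0 0 . .
  . . . . . . . . . . . .

Result: 0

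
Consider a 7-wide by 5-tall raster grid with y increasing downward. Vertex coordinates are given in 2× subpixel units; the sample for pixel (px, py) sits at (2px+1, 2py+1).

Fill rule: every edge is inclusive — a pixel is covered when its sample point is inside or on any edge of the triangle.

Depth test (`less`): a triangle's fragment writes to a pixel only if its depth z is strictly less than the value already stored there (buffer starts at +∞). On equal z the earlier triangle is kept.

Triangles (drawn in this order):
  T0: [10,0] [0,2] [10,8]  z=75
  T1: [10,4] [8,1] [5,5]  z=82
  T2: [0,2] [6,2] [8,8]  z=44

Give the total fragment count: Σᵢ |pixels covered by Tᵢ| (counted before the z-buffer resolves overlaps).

T0:
  2·area = 80  (B↔C swapped to make it positive)
  edge (10, 0)→(10, 8): d=(0,8) inclusive
  edge (10, 8)→(0, 2): d=(-10,-6) inclusive
  edge (0, 2)→(10, 0): d=(10,-2) inclusive
    (2,0)@(5, 1): e=[40,40,0] → #  [on edge]
    (3,0)@(7, 1): e=[24,52,4] → #
    (4,0)@(9, 1): e=[8,64,8] → #
    (5,0)@(11, 1): e=[-8,76,12] → ·
    (1,1)@(3, 3): e=[56,8,16] → #
    (5,1)@(11, 3): e=[-8,56,32] → ·
    (1,2)@(3, 5): e=[56,-12,36] → ·
    (2,2)@(5, 5): e=[40,0,40] → #  [on edge]
    (5,2)@(11, 5): e=[-8,36,52] → ·
    (2,3)@(5, 7): e=[40,-20,60] → ·
    (3,3)@(7, 7): e=[24,-8,64] → ·
    (4,3)@(9, 7): e=[8,4,68] → #
  covered (11 px):
    · · # # # · ·
    · # # # # · ·
    · · # # # · ·
    · · · · # · ·
    · · · · · · ·
T1:
  2·area = 17  (B↔C swapped to make it positive)
  edge (10, 4)→(5, 5): d=(-5,1) inclusive
  edge (5, 5)→(8, 1): d=(3,-4) inclusive
  edge (8, 1)→(10, 4): d=(2,3) inclusive
    (3,1)@(7, 3): e=[8,2,7] → #
    (4,1)@(9, 3): e=[6,10,1] → #
    (5,1)@(11, 3): e=[4,18,-5] → ·
    (2,2)@(5, 5): e=[0,0,17] → #  [on edge]
    (3,2)@(7, 5): e=[-2,8,11] → ·
    (4,2)@(9, 5): e=[-4,16,5] → ·
    (2,3)@(5, 7): e=[-10,6,21] → ·
  covered (3 px):
    · · · · · · ·
    · · · # # · ·
    · · # · · · ·
    · · · · · · ·
    · · · · · · ·
T2:
  2·area = 36
  edge (0, 2)→(6, 2): d=(6,0) inclusive
  edge (6, 2)→(8, 8): d=(2,6) inclusive
  edge (8, 8)→(0, 2): d=(-8,-6) inclusive
    (1,1)@(3, 3): e=[6,20,10] → #
    (2,1)@(5, 3): e=[6,8,22] → #
    (3,1)@(7, 3): e=[6,-4,34] → ·
    (1,2)@(3, 5): e=[18,24,-6] → ·
    (2,2)@(5, 5): e=[18,12,6] → #
    (3,2)@(7, 5): e=[18,0,18] → #  [on edge]
    (4,2)@(9, 5): e=[18,-12,30] → ·
    (2,3)@(5, 7): e=[30,16,-10] → ·
    (3,3)@(7, 7): e=[30,4,2] → #
    (4,3)@(9, 7): e=[30,-8,14] → ·
    (3,4)@(7, 9): e=[42,8,-14] → ·
  covered (5 px):
    · · · · · · ·
    · # # · · · ·
    · · # # · · ·
    · · · # · · ·
    · · · · · · ·

Result: 19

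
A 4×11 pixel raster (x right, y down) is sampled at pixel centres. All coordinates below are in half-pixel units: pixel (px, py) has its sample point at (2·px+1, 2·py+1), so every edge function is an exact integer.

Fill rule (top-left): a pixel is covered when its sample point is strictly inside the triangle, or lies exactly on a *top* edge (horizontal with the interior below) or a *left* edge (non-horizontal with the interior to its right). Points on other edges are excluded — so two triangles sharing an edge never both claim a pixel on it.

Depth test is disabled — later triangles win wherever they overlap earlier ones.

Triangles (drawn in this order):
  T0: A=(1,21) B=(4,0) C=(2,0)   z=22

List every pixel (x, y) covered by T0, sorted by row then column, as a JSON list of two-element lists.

T0:
  2·area = 42  (B↔C swapped to make it positive)
  edge (1, 21)→(2, 0): d=(1,-21) top-left  bias=+0
  edge (2, 0)→(4, 0): d=(2,0) top-left  bias=+0
  edge (4, 0)→(1, 21): d=(-3,21) right/bottom  bias=-1
    (1,0)@(3, 1): e=[22,2,18] → █
    (2,0)@(5, 1): e=[64,2,-24] → ·
    (1,1)@(3, 3): e=[24,6,12] → █
    (2,1)@(5, 3): e=[66,6,-30] → ·
    (1,2)@(3, 5): e=[26,10,6] → █
    (2,2)@(5, 5): e=[68,10,-36] → ·
    (1,3)@(3, 7): e=[28,14,0] → ·  [on edge]
    (0,10)@(1, 21): e=[0,42,0] → ·  [on edge]
  covered (3 px):
    · █ · ·
    · █ · ·
    · █ · ·
    · · · ·
    · · · ·
    · · · ·
    · · · ·
    · · · ·
    · · · ·
    · · · ·
    · · · ·

Final: [[1,0],[1,1],[1,2]]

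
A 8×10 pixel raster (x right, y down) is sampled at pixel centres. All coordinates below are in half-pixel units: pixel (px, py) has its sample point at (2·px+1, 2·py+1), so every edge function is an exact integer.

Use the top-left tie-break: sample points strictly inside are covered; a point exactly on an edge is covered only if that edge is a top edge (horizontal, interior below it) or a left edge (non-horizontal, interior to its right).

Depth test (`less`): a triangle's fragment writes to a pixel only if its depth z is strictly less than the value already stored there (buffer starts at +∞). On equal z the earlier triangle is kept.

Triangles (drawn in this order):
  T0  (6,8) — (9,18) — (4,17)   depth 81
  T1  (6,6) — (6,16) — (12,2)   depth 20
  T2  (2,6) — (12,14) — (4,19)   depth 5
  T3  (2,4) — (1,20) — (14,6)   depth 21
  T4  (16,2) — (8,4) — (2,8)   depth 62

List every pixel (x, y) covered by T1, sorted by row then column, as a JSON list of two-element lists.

T0:
  2·area = 47
  edge (6, 8)→(9, 18): d=(3,10) right/bottom  bias=-1
  edge (9, 18)→(4, 17): d=(-5,-1) top-left  bias=+0
  edge (4, 17)→(6, 8): d=(2,-9) top-left  bias=+0
    (2,6)@(5, 13): e=[25,21,1] → X
    (3,6)@(7, 13): e=[5,23,19] → X
    (4,6)@(9, 13): e=[-15,25,37] → .
    (2,7)@(5, 15): e=[31,11,5] → X
    (4,7)@(9, 15): e=[-9,15,41] → .
    (2,8)@(5, 17): e=[37,1,9] → X
    (4,8)@(9, 17): e=[-3,5,45] → .
    (2,9)@(5, 19): e=[43,-9,13] → .
    (3,9)@(7, 19): e=[23,-7,31] → .
  covered (6 px):
    . . . . . . . .
    . . . . . . . .
    . . . . . . . .
    . . . . . . . .
    . . . . . . . .
    . . . . . . . .
    . . X X . . . .
    . . X X . . . .
    . . X X . . . .
    . . . . . . . .
T1:
  2·area = 60  (B↔C swapped to make it positive)
  edge (6, 6)→(12, 2): d=(6,-4) top-left  bias=+0
  edge (12, 2)→(6, 16): d=(-6,14) right/bottom  bias=-1
  edge (6, 16)→(6, 6): d=(0,-10) top-left  bias=+0
    (5,1)@(11, 3): e=[2,8,50] → X
    (6,1)@(13, 3): e=[10,-20,70] → .
    (4,2)@(9, 5): e=[6,24,30] → X
    (5,2)@(11, 5): e=[14,-4,50] → .
    (3,3)@(7, 7): e=[10,40,10] → X
    (5,3)@(11, 7): e=[26,-16,50] → .
    (3,4)@(7, 9): e=[22,28,10] → X
    (4,4)@(9, 9): e=[30,0,30] → .  [on edge]
    (3,5)@(7, 11): e=[34,16,10] → X
    (4,5)@(9, 11): e=[42,-12,30] → .
    (3,6)@(7, 13): e=[46,4,10] → X
    (4,6)@(9, 13): e=[54,-24,30] → .
  covered (7 px):
    . . . . . . . .
    . . . . . X . .
    . . . . X . . .
    . . . X X . . .
    . . . X . . . .
    . . . X . . . .
    . . . X . . . .
    . . . . . . . .
    . . . . . . . .
    . . . . . . . .
T2:
  2·area = 114
  edge (2, 6)→(12, 14): d=(10,8) right/bottom  bias=-1
  edge (12, 14)→(4, 19): d=(-8,5) right/bottom  bias=-1
  edge (4, 19)→(2, 6): d=(-2,-13) top-left  bias=+0
    (1,3)@(3, 7): e=[2,101,11] → X
    (2,3)@(5, 7): e=[-14,91,37] → .
    (1,4)@(3, 9): e=[22,85,7] → X
    (2,4)@(5, 9): e=[6,75,33] → X
    (3,4)@(7, 9): e=[-10,65,59] → .
    (1,5)@(3, 11): e=[42,69,3] → X
    (3,5)@(7, 11): e=[10,49,55] → X
    (4,5)@(9, 11): e=[-6,39,81] → .
    (1,6)@(3, 13): e=[62,53,-1] → .
    (2,6)@(5, 13): e=[46,43,25] → X
    (4,6)@(9, 13): e=[14,23,77] → X
    (5,6)@(11, 13): e=[-2,13,103] → .
  covered (14 px):
    . . . . . . . .
    . . . . . . . .
    . . . . . . . .
    . X . . . . . .
    . X X . . . . .
    . X X X . . . .
    . . X X X . . .
    . . X X X . . .
    . . X X . . . .
    . . . . . . . .
T3:
  2·area = 194  (B↔C swapped to make it positive)
  edge (2, 4)→(14, 6): d=(12,2) right/bottom  bias=-1
  edge (14, 6)→(1, 20): d=(-13,14) right/bottom  bias=-1
  edge (1, 20)→(2, 4): d=(1,-16) top-left  bias=+0
    (1,2)@(3, 5): e=[10,167,17] → X
    (2,2)@(5, 5): e=[6,139,49] → X
    (3,2)@(7, 5): e=[2,111,81] → X
    (4,2)@(9, 5): e=[-2,83,113] → .
    (1,3)@(3, 7): e=[34,141,19] → X
    (4,3)@(9, 7): e=[22,57,115] → X
    (5,3)@(11, 7): e=[18,29,147] → X
    (6,3)@(13, 7): e=[14,1,179] → X
    (7,3)@(15, 7): e=[10,-27,211] → .
    (1,4)@(3, 9): e=[58,115,21] → X
    (6,4)@(13, 9): e=[38,-25,181] → .
    (1,5)@(3, 11): e=[82,89,23] → X
  covered (24 px):
    . . . . . . . .
    . . . . . . . .
    . X X X . . . .
    . X X X X X X .
    . X X X X X . .
    . X X X X . . .
    . X X X . . . .
    . X X . . . . .
    . X . . . . . .
    . . . . . . . .
T4:
  2·area = 20  (B↔C swapped to make it positive)
  edge (16, 2)→(2, 8): d=(-14,6) right/bottom  bias=-1
  edge (2, 8)→(8, 4): d=(6,-4) top-left  bias=+0
  edge (8, 4)→(16, 2): d=(8,-2) top-left  bias=+0
    (6,1)@(13, 3): e=[4,14,2] → X
    (7,1)@(15, 3): e=[-8,22,6] → .
    (3,2)@(7, 5): e=[12,2,6] → X
    (4,2)@(9, 5): e=[0,10,10] → .  [on edge]
    (6,2)@(13, 5): e=[-24,26,18] → .
    (3,3)@(7, 7): e=[-16,14,22] → .
  covered (2 px):
    . . . . . . . .
    . . . . . . X .
    . . . X . . . .
    . . . . . . . .
    . . . . . . . .
    . . . . . . . .
    . . . . . . . .
    . . . . . . . .
    . . . . . . . .
    . . . . . . . .

Result: [[5,1],[4,2],[3,3],[4,3],[3,4],[3,5],[3,6]]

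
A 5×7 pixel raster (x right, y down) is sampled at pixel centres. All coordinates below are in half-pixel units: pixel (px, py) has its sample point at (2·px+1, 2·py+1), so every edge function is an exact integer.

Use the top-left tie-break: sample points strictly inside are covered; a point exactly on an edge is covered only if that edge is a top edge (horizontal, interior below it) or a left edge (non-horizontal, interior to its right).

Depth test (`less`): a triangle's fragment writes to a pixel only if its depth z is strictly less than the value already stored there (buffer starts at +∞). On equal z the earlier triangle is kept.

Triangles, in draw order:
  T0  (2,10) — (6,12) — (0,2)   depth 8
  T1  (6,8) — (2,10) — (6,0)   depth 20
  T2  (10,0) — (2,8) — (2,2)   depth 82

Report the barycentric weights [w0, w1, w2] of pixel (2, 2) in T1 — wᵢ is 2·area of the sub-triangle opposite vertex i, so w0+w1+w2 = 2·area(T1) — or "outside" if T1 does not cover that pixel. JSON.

T0:
  2·area = 28  (B↔C swapped to make it positive)
  edge (2, 10)→(0, 2): d=(-2,-8) top-left  bias=+0
  edge (0, 2)→(6, 12): d=(6,10) right/bottom  bias=-1
  edge (6, 12)→(2, 10): d=(-4,-2) top-left  bias=+0
    (0,2)@(1, 5): e=[2,8,18] → #
    (1,2)@(3, 5): e=[18,-12,22] → ·
    (0,3)@(1, 7): e=[-2,20,10] → ·
    (1,3)@(3, 7): e=[14,0,14] → ·  [on edge]
    (1,4)@(3, 9): e=[10,12,6] → #
    (2,4)@(5, 9): e=[26,-8,10] → ·
    (1,5)@(3, 11): e=[6,24,-2] → ·
    (2,5)@(5, 11): e=[22,4,2] → #
    (3,5)@(7, 11): e=[38,-16,6] → ·
    (2,6)@(5, 13): e=[18,16,-6] → ·
  covered (3 px):
    · · · · ·
    · · · · ·
    # · · · ·
    · · · · ·
    · # · · ·
    · · # · ·
    · · · · ·
T1:
  2·area = 32
  edge (6, 8)→(2, 10): d=(-4,2) right/bottom  bias=-1
  edge (2, 10)→(6, 0): d=(4,-10) top-left  bias=+0
  edge (6, 0)→(6, 8): d=(0,8) right/bottom  bias=-1
    (2,1)@(5, 3): e=[22,2,8] → #
    (3,1)@(7, 3): e=[18,22,-8] → ·
    (2,2)@(5, 5): e=[14,10,8] → #
    (3,2)@(7, 5): e=[10,30,-8] → ·
    (2,3)@(5, 7): e=[6,18,8] → #
    (3,3)@(7, 7): e=[2,38,-8] → ·
    (1,4)@(3, 9): e=[2,6,24] → #
    (2,4)@(5, 9): e=[-2,26,8] → ·
    (1,5)@(3, 11): e=[-6,14,24] → ·
  covered (4 px):
    · · · · ·
    · · # · ·
    · · # · ·
    · · # · ·
    · # · · ·
    · · · · ·
    · · · · ·
T2:
  2·area = 48
  edge (10, 0)→(2, 8): d=(-8,8) right/bottom  bias=-1
  edge (2, 8)→(2, 2): d=(0,-6) top-left  bias=+0
  edge (2, 2)→(10, 0): d=(8,-2) top-left  bias=+0
    (3,0)@(7, 1): e=[16,30,2] → #
    (4,0)@(9, 1): e=[0,42,6] → ·  [on edge]
    (1,1)@(3, 3): e=[32,6,10] → #
    (2,1)@(5, 3): e=[16,18,14] → #
    (3,1)@(7, 3): e=[0,30,18] → ·  [on edge]
    (1,2)@(3, 5): e=[16,6,26] → #
    (2,2)@(5, 5): e=[0,18,30] → ·  [on edge]
    (1,3)@(3, 7): e=[0,6,42] → ·  [on edge]
    (0,4)@(1, 9): e=[0,-6,54] → ·  [on edge]
  covered (4 px):
    · · · # ·
    · # # · ·
    · # · · ·
    · · · · ·
    · · · · ·
    · · · · ·
    · · · · ·

Answer: [10,8,14]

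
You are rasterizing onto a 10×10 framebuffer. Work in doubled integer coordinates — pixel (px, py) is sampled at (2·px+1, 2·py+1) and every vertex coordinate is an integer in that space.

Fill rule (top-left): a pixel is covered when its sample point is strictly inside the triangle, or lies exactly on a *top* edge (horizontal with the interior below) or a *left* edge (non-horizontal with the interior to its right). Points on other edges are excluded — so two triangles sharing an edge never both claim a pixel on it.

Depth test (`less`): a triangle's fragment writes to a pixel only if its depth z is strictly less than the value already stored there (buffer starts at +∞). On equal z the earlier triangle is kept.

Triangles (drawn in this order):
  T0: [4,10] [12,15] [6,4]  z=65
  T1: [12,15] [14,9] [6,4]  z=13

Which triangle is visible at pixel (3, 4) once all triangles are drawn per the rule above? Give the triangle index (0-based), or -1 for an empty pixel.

T0:
  2·area = 58  (B↔C swapped to make it positive)
  edge (4, 10)→(6, 4): d=(2,-6) top-left  bias=+0
  edge (6, 4)→(12, 15): d=(6,11) right/bottom  bias=-1
  edge (12, 15)→(4, 10): d=(-8,-5) top-left  bias=+0
    (3,0)@(7, 1): e=[0,-29,87] → .  [on edge]
    (2,3)@(5, 7): e=[0,29,29] → X  [on edge]
    (3,3)@(7, 7): e=[12,7,39] → X
    (4,3)@(9, 7): e=[24,-15,49] → .
    (2,4)@(5, 9): e=[4,41,13] → X
    (4,4)@(9, 9): e=[28,-3,33] → .
    (2,5)@(5, 11): e=[8,53,-3] → .
    (3,5)@(7, 11): e=[20,31,7] → X
    (4,5)@(9, 11): e=[32,9,17] → X
    (5,5)@(11, 11): e=[44,-13,27] → .
    (1,6)@(3, 13): e=[0,87,-29] → .  [on edge]
    (3,6)@(7, 13): e=[24,43,-9] → .
    (0,9)@(1, 19): e=[0,145,-87] → .  [on edge]
  covered (7 px):
    . . . . . . . . . .
    . . . . . . . . . .
    . . . . . . . . . .
    . . X X . . . . . .
    . . X X . . . . . .
    . . . X X . . . . .
    . . . . X . . . . .
    . . . . . . . . . .
    . . . . . . . . . .
    . . . . . . . . . .
T1:
  2·area = 58  (B↔C swapped to make it positive)
  edge (12, 15)→(6, 4): d=(-6,-11) top-left  bias=+0
  edge (6, 4)→(14, 9): d=(8,5) right/bottom  bias=-1
  edge (14, 9)→(12, 15): d=(-2,6) right/bottom  bias=-1
    (3,2)@(7, 5): e=[5,3,50] → X
    (4,2)@(9, 5): e=[27,-7,38] → .
    (3,3)@(7, 7): e=[-7,19,46] → .
    (4,3)@(9, 7): e=[15,9,34] → X
    (5,3)@(11, 7): e=[37,-1,22] → .
    (4,4)@(9, 9): e=[3,25,30] → X
    (5,4)@(11, 9): e=[25,15,18] → X
    (6,4)@(13, 9): e=[47,5,6] → X
    (7,4)@(15, 9): e=[69,-5,-6] → .
    (4,5)@(9, 11): e=[-9,41,26] → .
    (5,5)@(11, 11): e=[13,31,14] → X
    (7,5)@(15, 11): e=[57,11,-10] → .
  covered (8 px):
    . . . . . . . . . .
    . . . . . . . . . .
    . . . X . . . . . .
    . . . . X . . . . .
    . . . . X X X . . .
    . . . . . X X . . .
    . . . . . X . . . .
    . . . . . . . . . .
    . . . . . . . . . .
    . . . . . . . . . .

Z-buffer (winner per pixel, '.' = empty):
  . . . . . . . . . .
  . . . . . . . . . .
  . . . 1 . . . . . .
  . . 0 0 1 . . . . .
  . . 0 0 1 1 1 . . .
  . . . 0 0 1 1 . . .
  . . . . 0 1 . . . .
  . . . . . . . . . .
  . . . . . . . . . .
  . . . . . . . . . .

Answer: 0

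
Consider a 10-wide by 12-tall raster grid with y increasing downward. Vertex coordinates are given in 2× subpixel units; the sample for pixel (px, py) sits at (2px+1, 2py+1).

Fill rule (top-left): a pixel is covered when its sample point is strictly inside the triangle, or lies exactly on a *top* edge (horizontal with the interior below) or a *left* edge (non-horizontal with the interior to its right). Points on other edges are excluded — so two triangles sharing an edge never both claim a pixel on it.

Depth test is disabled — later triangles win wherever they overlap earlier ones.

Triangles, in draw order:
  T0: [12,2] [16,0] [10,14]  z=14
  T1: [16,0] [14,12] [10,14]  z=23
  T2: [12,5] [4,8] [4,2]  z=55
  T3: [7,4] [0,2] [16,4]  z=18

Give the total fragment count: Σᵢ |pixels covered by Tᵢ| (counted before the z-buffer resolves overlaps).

T0:
  2·area = 44
  edge (12, 2)→(16, 0): d=(4,-2) top-left  bias=+0
  edge (16, 0)→(10, 14): d=(-6,14) right/bottom  bias=-1
  edge (10, 14)→(12, 2): d=(2,-12) top-left  bias=+0
    (7,0)@(15, 1): e=[2,8,34] → X
    (8,0)@(17, 1): e=[6,-20,58] → .
    (6,1)@(13, 3): e=[6,24,14] → X
    (7,1)@(15, 3): e=[10,-4,38] → .
    (6,2)@(13, 5): e=[14,12,18] → X
    (7,2)@(15, 5): e=[18,-16,42] → .
    (6,3)@(13, 7): e=[22,0,22] → .  [on edge]
    (5,4)@(11, 9): e=[26,16,2] → X
    (6,4)@(13, 9): e=[30,-12,26] → .
    (5,5)@(11, 11): e=[34,4,6] → X
    (6,5)@(13, 11): e=[38,-24,30] → .
    (5,6)@(11, 13): e=[42,-8,10] → .
    (3,10)@(7, 21): e=[66,0,-22] → .  [on edge]
  covered (5 px):
    . . . . . . . X . .
    . . . . . . X . . .
    . . . . . . X . . .
    . . . . . . . . . .
    . . . . . X . . . .
    . . . . . X . . . .
    . . . . . . . . . .
    . . . . . . . . . .
    . . . . . . . . . .
    . . . . . . . . . .
    . . . . . . . . . .
    . . . . . . . . . .
T1:
  2·area = 44
  edge (16, 0)→(14, 12): d=(-2,12) right/bottom  bias=-1
  edge (14, 12)→(10, 14): d=(-4,2) right/bottom  bias=-1
  edge (10, 14)→(16, 0): d=(6,-14) top-left  bias=+0
    (7,1)@(15, 3): e=[6,34,4] → X
    (8,1)@(17, 3): e=[-18,30,32] → .
    (7,2)@(15, 5): e=[2,26,16] → X
    (8,2)@(17, 5): e=[-22,22,44] → .
    (6,3)@(13, 7): e=[22,22,0] → X  [on edge]
    (7,3)@(15, 7): e=[-2,18,28] → .
    (6,4)@(13, 9): e=[18,14,12] → X
    (7,4)@(15, 9): e=[-6,10,40] → .
    (6,5)@(13, 11): e=[14,6,24] → X
    (7,5)@(15, 11): e=[-10,2,52] → .
    (5,6)@(11, 13): e=[34,2,8] → X
    (6,6)@(13, 13): e=[10,-2,36] → .
    (3,10)@(7, 21): e=[66,-22,0] → .  [on edge]
  covered (6 px):
    . . . . . . . . . .
    . . . . . . . X . .
    . . . . . . . X . .
    . . . . . . X . . .
    . . . . . . X . . .
    . . . . . . X . . .
    . . . . . X . . . .
    . . . . . . . . . .
    . . . . . . . . . .
    . . . . . . . . . .
    . . . . . . . . . .
    . . . . . . . . . .
T2:
  2·area = 48
  edge (12, 5)→(4, 8): d=(-8,3) right/bottom  bias=-1
  edge (4, 8)→(4, 2): d=(0,-6) top-left  bias=+0
  edge (4, 2)→(12, 5): d=(8,3) right/bottom  bias=-1
    (2,1)@(5, 3): e=[37,6,5] → X
    (3,1)@(7, 3): e=[31,18,-1] → .
    (2,2)@(5, 5): e=[21,6,21] → X
    (3,2)@(7, 5): e=[15,18,15] → X
    (4,2)@(9, 5): e=[9,30,9] → X
    (5,2)@(11, 5): e=[3,42,3] → X
    (6,2)@(13, 5): e=[-3,54,-3] → .
    (2,3)@(5, 7): e=[5,6,37] → X
    (3,3)@(7, 7): e=[-1,18,31] → .
    (4,3)@(9, 7): e=[-7,30,25] → .
    (5,3)@(11, 7): e=[-13,42,19] → .
    (2,4)@(5, 9): e=[-11,6,53] → .
  covered (6 px):
    . . . . . . . . . .
    . . X . . . . . . .
    . . X X X X . . . .
    . . X . . . . . . .
    . . . . . . . . . .
    . . . . . . . . . .
    . . . . . . . . . .
    . . . . . . . . . .
    . . . . . . . . . .
    . . . . . . . . . .
    . . . . . . . . . .
    . . . . . . . . . .
T3:
  2·area = 18
  edge (7, 4)→(0, 2): d=(-7,-2) top-left  bias=+0
  edge (0, 2)→(16, 4): d=(16,2) right/bottom  bias=-1
  edge (16, 4)→(7, 4): d=(-9,0) right/bottom  bias=-1
    (2,1)@(5, 3): e=[3,6,9] → X
    (3,1)@(7, 3): e=[7,2,9] → X
    (4,1)@(9, 3): e=[11,-2,9] → .
    (2,2)@(5, 5): e=[-11,38,-9] → .
    (3,2)@(7, 5): e=[-7,34,-9] → .
  covered (2 px):
    . . . . . . . . . .
    . . X X . . . . . .
    . . . . . . . . . .
    . . . . . . . . . .
    . . . . . . . . . .
    . . . . . . . . . .
    . . . . . . . . . .
    . . . . . . . . . .
    . . . . . . . . . .
    . . . . . . . . . .
    . . . . . . . . . .
    . . . . . . . . . .

Final: 19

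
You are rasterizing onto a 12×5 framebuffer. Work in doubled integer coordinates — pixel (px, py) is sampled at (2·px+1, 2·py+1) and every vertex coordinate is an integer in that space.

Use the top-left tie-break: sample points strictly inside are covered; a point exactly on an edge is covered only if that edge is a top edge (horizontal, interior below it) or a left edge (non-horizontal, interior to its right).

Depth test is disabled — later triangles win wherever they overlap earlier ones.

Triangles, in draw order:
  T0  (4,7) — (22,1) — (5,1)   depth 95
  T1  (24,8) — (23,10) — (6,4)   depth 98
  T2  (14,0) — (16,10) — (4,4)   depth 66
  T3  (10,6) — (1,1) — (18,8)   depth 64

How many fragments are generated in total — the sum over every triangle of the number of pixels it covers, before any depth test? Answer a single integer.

T0:
  2·area = 102  (B↔C swapped to make it positive)
  edge (4, 7)→(5, 1): d=(1,-6) top-left  bias=+0
  edge (5, 1)→(22, 1): d=(17,0) top-left  bias=+0
  edge (22, 1)→(4, 7): d=(-18,6) right/bottom  bias=-1
    (0,0)@(1, 1): e=[-24,0,126] → .  [on edge]
    (1,0)@(3, 1): e=[-12,0,114] → .  [on edge]
    (2,0)@(5, 1): e=[0,0,102] → X  [on edge]
    (3,0)@(7, 1): e=[12,0,90] → X  [on edge]
    (4,0)@(9, 1): e=[24,0,78] → X  [on edge]
    (5,0)@(11, 1): e=[36,0,66] → X  [on edge]
    (6,0)@(13, 1): e=[48,0,54] → X  [on edge]
    (7,0)@(15, 1): e=[60,0,42] → X  [on edge]
    (8,0)@(17, 1): e=[72,0,30] → X  [on edge]
    (9,0)@(19, 1): e=[84,0,18] → X  [on edge]
    (10,0)@(21, 1): e=[96,0,6] → X  [on edge]
    (11,0)@(23, 1): e=[108,0,-6] → .  [on edge]
  covered (18 px):
    . . X X X X X X X X X .
    . . X X X X X X . . . .
    . . X X X . . . . . . .
    . . . . . . . . . . . .
    . . . . . . . . . . . .
T1:
  2·area = 40
  edge (24, 8)→(23, 10): d=(-1,2) right/bottom  bias=-1
  edge (23, 10)→(6, 4): d=(-17,-6) top-left  bias=+0
  edge (6, 4)→(24, 8): d=(18,4) right/bottom  bias=-1
    (4,2)@(9, 5): e=[33,1,6] → X
    (5,2)@(11, 5): e=[29,13,-2] → .
    (4,3)@(9, 7): e=[31,-33,42] → .
    (7,3)@(15, 7): e=[19,3,18] → X
    (8,3)@(17, 7): e=[15,15,10] → X
    (9,3)@(19, 7): e=[11,27,2] → X
    (10,3)@(21, 7): e=[7,39,-6] → .
    (7,4)@(15, 9): e=[17,-31,54] → .
    (8,4)@(17, 9): e=[13,-19,46] → .
    (9,4)@(19, 9): e=[9,-7,38] → .
    (10,4)@(21, 9): e=[5,5,30] → X
    (11,4)@(23, 9): e=[1,17,22] → X
  covered (6 px):
    . . . . . . . . . . . .
    . . . . . . . . . . . .
    . . . . X . . . . . . .
    . . . . . . . X X X . .
    . . . . . . . . . . X X
T2:
  2·area = 108
  edge (14, 0)→(16, 10): d=(2,10) right/bottom  bias=-1
  edge (16, 10)→(4, 4): d=(-12,-6) top-left  bias=+0
  edge (4, 4)→(14, 0): d=(10,-4) top-left  bias=+0
    (6,0)@(13, 1): e=[12,90,6] → X
    (7,0)@(15, 1): e=[-8,102,14] → .
    (3,1)@(7, 3): e=[76,30,2] → X
    (4,1)@(9, 3): e=[56,42,10] → X
    (5,1)@(11, 3): e=[36,54,18] → X
    (7,1)@(15, 3): e=[-4,78,34] → .
    (3,2)@(7, 5): e=[80,6,22] → X
    (7,2)@(15, 5): e=[0,54,54] → .  [on edge]
    (3,3)@(7, 7): e=[84,-18,42] → .
    (4,3)@(9, 7): e=[64,-6,50] → .
    (5,3)@(11, 7): e=[44,6,58] → X
    (7,3)@(15, 7): e=[4,30,74] → X
  covered (13 px):
    . . . . . . X . . . . .
    . . . X X X X . . . . .
    . . . X X X X . . . . .
    . . . . . X X X . . . .
    . . . . . . . X . . . .
T3:
  2·area = 22
  edge (10, 6)→(1, 1): d=(-9,-5) top-left  bias=+0
  edge (1, 1)→(18, 8): d=(17,7) right/bottom  bias=-1
  edge (18, 8)→(10, 6): d=(-8,-2) top-left  bias=+0
    (0,0)@(1, 1): e=[0,0,22] → .  [on edge]
    (2,1)@(5, 3): e=[2,6,14] → X
    (3,1)@(7, 3): e=[12,-8,18] → .
    (2,2)@(5, 5): e=[-16,40,-2] → .
    (4,2)@(9, 5): e=[4,12,6] → X
    (5,2)@(11, 5): e=[14,-2,10] → .
    (4,3)@(9, 7): e=[-14,46,-10] → .
    (7,3)@(15, 7): e=[16,4,2] → X
    (8,3)@(17, 7): e=[26,-10,6] → .
    (7,4)@(15, 9): e=[-2,38,-14] → .
  covered (3 px):
    . . . . . . . . . . . .
    . . X . . . . . . . . .
    . . . . X . . . . . . .
    . . . . . . . X . . . .
    . . . . . . . . . . . .

Result: 40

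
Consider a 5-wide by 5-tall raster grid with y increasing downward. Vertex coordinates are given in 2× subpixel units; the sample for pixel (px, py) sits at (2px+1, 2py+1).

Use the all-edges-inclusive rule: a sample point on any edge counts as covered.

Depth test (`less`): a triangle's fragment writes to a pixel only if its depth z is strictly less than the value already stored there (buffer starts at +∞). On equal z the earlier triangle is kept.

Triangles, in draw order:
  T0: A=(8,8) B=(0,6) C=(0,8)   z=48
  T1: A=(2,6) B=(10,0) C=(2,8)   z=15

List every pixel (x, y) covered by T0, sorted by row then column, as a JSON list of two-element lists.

T0:
  2·area = 16  (B↔C swapped to make it positive)
  edge (8, 8)→(0, 8): d=(-8,0) inclusive
  edge (0, 8)→(0, 6): d=(0,-2) inclusive
  edge (0, 6)→(8, 8): d=(8,2) inclusive
    (0,3)@(1, 7): e=[8,2,6] → #
    (1,3)@(3, 7): e=[8,6,2] → #
    (2,3)@(5, 7): e=[8,10,-2] → ·
    (0,4)@(1, 9): e=[-8,2,22] → ·
    (1,4)@(3, 9): e=[-8,6,18] → ·
  covered (2 px):
    · · · · ·
    · · · · ·
    · · · · ·
    # # · · ·
    · · · · ·
T1:
  2·area = 16
  edge (2, 6)→(10, 0): d=(8,-6) inclusive
  edge (10, 0)→(2, 8): d=(-8,8) inclusive
  edge (2, 8)→(2, 6): d=(0,-2) inclusive
    (4,0)@(9, 1): e=[2,0,14] → #  [on edge]
    (3,1)@(7, 3): e=[6,0,10] → #  [on edge]
    (4,1)@(9, 3): e=[18,-16,14] → ·
    (2,2)@(5, 5): e=[10,0,6] → #  [on edge]
    (3,2)@(7, 5): e=[22,-16,10] → ·
    (1,3)@(3, 7): e=[14,0,2] → #  [on edge]
    (2,3)@(5, 7): e=[26,-16,6] → ·
    (0,4)@(1, 9): e=[18,0,-2] → ·  [on edge]
    (1,4)@(3, 9): e=[30,-16,2] → ·
  covered (4 px):
    · · · · #
    · · · # ·
    · · # · ·
    · # · · ·
    · · · · ·

Answer: [[0,3],[1,3]]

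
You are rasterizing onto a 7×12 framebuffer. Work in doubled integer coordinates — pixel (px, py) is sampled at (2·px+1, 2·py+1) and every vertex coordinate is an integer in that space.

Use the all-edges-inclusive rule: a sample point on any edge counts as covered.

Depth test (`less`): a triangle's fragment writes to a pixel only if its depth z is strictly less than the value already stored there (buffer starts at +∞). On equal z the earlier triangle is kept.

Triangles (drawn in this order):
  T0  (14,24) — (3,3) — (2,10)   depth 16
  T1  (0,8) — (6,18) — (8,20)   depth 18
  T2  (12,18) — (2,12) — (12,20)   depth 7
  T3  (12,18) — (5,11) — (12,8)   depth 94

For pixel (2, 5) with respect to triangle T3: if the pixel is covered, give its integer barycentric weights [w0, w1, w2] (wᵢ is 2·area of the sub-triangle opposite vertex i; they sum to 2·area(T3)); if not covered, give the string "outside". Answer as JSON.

T0:
  2·area = 98  (B↔C swapped to make it positive)
  edge (14, 24)→(2, 10): d=(-12,-14) inclusive
  edge (2, 10)→(3, 3): d=(1,-7) inclusive
  edge (3, 3)→(14, 24): d=(11,21) inclusive
    (1,1)@(3, 3): e=[98,0,0] → █  [on edge]
    (2,1)@(5, 3): e=[126,14,-42] → ·
    (1,2)@(3, 5): e=[74,2,22] → █
    (2,2)@(5, 5): e=[102,16,-20] → ·
    (1,3)@(3, 7): e=[50,4,44] → █
    (2,3)@(5, 7): e=[78,18,2] → █
    (3,3)@(7, 7): e=[106,32,-40] → ·
    (1,4)@(3, 9): e=[26,6,66] → █
    (3,4)@(7, 9): e=[82,34,-18] → ·
    (1,5)@(3, 11): e=[2,8,88] → █
    (3,5)@(7, 11): e=[58,36,4] → █
    (4,5)@(9, 11): e=[86,50,-38] → ·
    (0,8)@(1, 17): e=[-98,0,196] → ·  [on edge]
  covered (15 px):
    · · · · · · ·
    · █ · · · · ·
    · █ · · · · ·
    · █ █ · · · ·
    · █ █ · · · ·
    · █ █ █ · · ·
    · · █ █ · · ·
    · · · █ █ · ·
    · · · · █ · ·
    · · · · · █ ·
    · · · · · · ·
    · · · · · · ·
T1:
  2·area = 8  (B↔C swapped to make it positive)
  edge (0, 8)→(8, 20): d=(8,12) inclusive
  edge (8, 20)→(6, 18): d=(-2,-2) inclusive
  edge (6, 18)→(0, 8): d=(-6,-10) inclusive
    (0,6)@(1, 13): e=[28,0,-20] → ·  [on edge]
    (1,6)@(3, 13): e=[4,4,0] → █  [on edge]
    (2,6)@(5, 13): e=[-20,8,20] → ·
    (1,7)@(3, 15): e=[20,0,-12] → ·  [on edge]
    (2,8)@(5, 17): e=[12,0,-4] → ·  [on edge]
    (3,9)@(7, 19): e=[4,0,4] → █  [on edge]
    (4,9)@(9, 19): e=[-20,4,24] → ·
    (3,10)@(7, 21): e=[20,-4,-8] → ·
    (4,10)@(9, 21): e=[-4,0,12] → ·  [on edge]
    (4,11)@(9, 23): e=[12,-4,0] → ·  [on edge]
    (5,11)@(11, 23): e=[-12,0,20] → ·  [on edge]
  covered (2 px):
    · · · · · · ·
    · · · · · · ·
    · · · · · · ·
    · · · · · · ·
    · · · · · · ·
    · · · · · · ·
    · █ · · · · ·
    · · · · · · ·
    · · · · · · ·
    · · · █ · · ·
    · · · · · · ·
    · · · · · · ·
T2:
  2·area = 20  (B↔C swapped to make it positive)
  edge (12, 18)→(12, 20): d=(0,2) inclusive
  edge (12, 20)→(2, 12): d=(-10,-8) inclusive
  edge (2, 12)→(12, 18): d=(10,6) inclusive
    (3,7)@(7, 15): e=[10,10,0] → █  [on edge]
    (4,7)@(9, 15): e=[6,26,-12] → ·
    (3,8)@(7, 17): e=[10,-10,20] → ·
    (4,8)@(9, 17): e=[6,6,8] → █
    (5,8)@(11, 17): e=[2,22,-4] → ·
    (4,9)@(9, 19): e=[6,-14,28] → ·
    (5,9)@(11, 19): e=[2,2,16] → █
    (6,9)@(13, 19): e=[-2,18,4] → ·
    (5,10)@(11, 21): e=[2,-18,36] → ·
  covered (3 px):
    · · · · · · ·
    · · · · · · ·
    · · · · · · ·
    · · · · · · ·
    · · · · · · ·
    · · · · · · ·
    · · · · · · ·
    · · · █ · · ·
    · · · · █ · ·
    · · · · · █ ·
    · · · · · · ·
    · · · · · · ·
T3:
  2·area = 70
  edge (12, 18)→(5, 11): d=(-7,-7) inclusive
  edge (5, 11)→(12, 8): d=(7,-3) inclusive
  edge (12, 8)→(12, 18): d=(0,10) inclusive
    (0,3)@(1, 7): e=[0,-40,110] → ·  [on edge]
    (1,4)@(3, 9): e=[0,-20,90] → ·  [on edge]
    (5,4)@(11, 9): e=[56,4,10] → █
    (6,4)@(13, 9): e=[70,10,-10] → ·
    (2,5)@(5, 11): e=[0,0,70] → █  [on edge]
    (3,5)@(7, 11): e=[14,6,50] → █
    (4,5)@(9, 11): e=[28,12,30] → █
    (6,5)@(13, 11): e=[56,24,-10] → ·
    (2,6)@(5, 13): e=[-14,14,70] → ·
    (3,6)@(7, 13): e=[0,20,50] → █  [on edge]
    (6,6)@(13, 13): e=[42,38,-10] → ·
    (3,7)@(7, 15): e=[-14,34,50] → ·
    (4,7)@(9, 15): e=[0,40,30] → █  [on edge]
    (5,8)@(11, 17): e=[0,60,10] → █  [on edge]
    (6,9)@(13, 19): e=[0,80,-10] → ·  [on edge]
  covered (11 px):
    · · · · · · ·
    · · · · · · ·
    · · · · · · ·
    · · · · · · ·
    · · · · · █ ·
    · · █ █ █ █ ·
    · · · █ █ █ ·
    · · · · █ █ ·
    · · · · · █ ·
    · · · · · · ·
    · · · · · · ·
    · · · · · · ·

Final: [0,70,0]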